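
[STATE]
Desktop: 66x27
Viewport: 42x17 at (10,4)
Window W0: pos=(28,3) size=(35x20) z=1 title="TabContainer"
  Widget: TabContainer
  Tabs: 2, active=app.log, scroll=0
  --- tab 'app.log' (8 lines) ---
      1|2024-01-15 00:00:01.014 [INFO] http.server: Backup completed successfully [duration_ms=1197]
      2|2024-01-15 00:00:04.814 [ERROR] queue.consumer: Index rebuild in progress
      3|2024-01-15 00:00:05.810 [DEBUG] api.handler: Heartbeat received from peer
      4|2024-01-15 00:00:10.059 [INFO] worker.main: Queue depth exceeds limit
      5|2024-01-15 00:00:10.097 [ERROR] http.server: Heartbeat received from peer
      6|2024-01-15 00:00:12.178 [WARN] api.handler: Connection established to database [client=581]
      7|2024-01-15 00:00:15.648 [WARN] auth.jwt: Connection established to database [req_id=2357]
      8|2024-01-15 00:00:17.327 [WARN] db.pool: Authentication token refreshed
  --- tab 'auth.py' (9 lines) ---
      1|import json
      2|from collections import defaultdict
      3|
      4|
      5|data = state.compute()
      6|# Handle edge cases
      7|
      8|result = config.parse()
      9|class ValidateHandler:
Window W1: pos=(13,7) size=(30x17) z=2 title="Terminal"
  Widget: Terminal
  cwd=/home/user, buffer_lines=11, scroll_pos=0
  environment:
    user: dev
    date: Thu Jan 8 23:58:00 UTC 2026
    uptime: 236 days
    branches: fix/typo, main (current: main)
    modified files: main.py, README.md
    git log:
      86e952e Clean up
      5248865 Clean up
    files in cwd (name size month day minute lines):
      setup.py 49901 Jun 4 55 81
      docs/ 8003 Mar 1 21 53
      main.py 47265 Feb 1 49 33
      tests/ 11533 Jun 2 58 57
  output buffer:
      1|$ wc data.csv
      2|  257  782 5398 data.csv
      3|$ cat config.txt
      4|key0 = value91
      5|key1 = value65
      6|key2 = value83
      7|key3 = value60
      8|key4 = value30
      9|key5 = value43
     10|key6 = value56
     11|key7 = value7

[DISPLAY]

                  ┃ TabContainer          
                  ┠───────────────────────
                  ┃[app.log]│ auth.py     
   ┏━━━━━━━━━━━━━━━━━━━━━━━━━━━━┓─────────
   ┃ Terminal                   ┃00:01.014
   ┠────────────────────────────┨00:04.814
   ┃$ wc data.csv               ┃00:05.810
   ┃  257  782 5398 data.csv    ┃00:10.059
   ┃$ cat config.txt            ┃00:10.097
   ┃key0 = value91              ┃00:12.178
   ┃key1 = value65              ┃00:15.648
   ┃key2 = value83              ┃00:17.327
   ┃key3 = value60              ┃         
   ┃key4 = value30              ┃         
   ┃key5 = value43              ┃         
   ┃key6 = value56              ┃         
   ┃key7 = value7               ┃         


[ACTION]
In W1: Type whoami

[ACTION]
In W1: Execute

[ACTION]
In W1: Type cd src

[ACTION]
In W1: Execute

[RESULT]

                  ┃ TabContainer          
                  ┠───────────────────────
                  ┃[app.log]│ auth.py     
   ┏━━━━━━━━━━━━━━━━━━━━━━━━━━━━┓─────────
   ┃ Terminal                   ┃00:01.014
   ┠────────────────────────────┨00:04.814
   ┃key0 = value91              ┃00:05.810
   ┃key1 = value65              ┃00:10.059
   ┃key2 = value83              ┃00:10.097
   ┃key3 = value60              ┃00:12.178
   ┃key4 = value30              ┃00:15.648
   ┃key5 = value43              ┃00:17.327
   ┃key6 = value56              ┃         
   ┃key7 = value7               ┃         
   ┃$ whoami                    ┃         
   ┃dev                         ┃         
   ┃$ cd src                    ┃         


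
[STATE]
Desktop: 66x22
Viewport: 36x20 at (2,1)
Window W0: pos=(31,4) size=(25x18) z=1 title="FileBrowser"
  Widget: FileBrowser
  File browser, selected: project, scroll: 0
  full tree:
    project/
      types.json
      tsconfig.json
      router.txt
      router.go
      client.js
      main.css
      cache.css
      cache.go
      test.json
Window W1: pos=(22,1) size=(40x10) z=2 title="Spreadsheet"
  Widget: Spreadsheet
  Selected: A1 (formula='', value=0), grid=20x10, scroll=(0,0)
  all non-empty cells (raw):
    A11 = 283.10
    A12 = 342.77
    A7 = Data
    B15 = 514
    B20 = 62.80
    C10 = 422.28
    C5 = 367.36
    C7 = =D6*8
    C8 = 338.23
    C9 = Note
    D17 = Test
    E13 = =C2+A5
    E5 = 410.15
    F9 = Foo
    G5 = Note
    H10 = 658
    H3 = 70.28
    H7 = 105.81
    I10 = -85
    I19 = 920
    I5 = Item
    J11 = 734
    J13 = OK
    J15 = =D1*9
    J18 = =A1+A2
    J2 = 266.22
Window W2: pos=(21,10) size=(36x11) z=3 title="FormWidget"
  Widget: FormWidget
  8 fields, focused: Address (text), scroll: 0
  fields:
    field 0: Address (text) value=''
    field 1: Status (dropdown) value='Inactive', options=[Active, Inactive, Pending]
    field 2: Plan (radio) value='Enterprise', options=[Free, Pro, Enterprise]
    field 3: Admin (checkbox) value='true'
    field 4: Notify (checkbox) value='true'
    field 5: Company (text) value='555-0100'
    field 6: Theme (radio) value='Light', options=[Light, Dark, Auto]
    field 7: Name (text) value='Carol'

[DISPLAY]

                    ┏━━━━━━━━━━━━━━━
                    ┃ Spreadsheet   
                    ┠───────────────
                    ┃A1:            
                    ┃       A       
                    ┃---------------
                    ┃  1      [0]   
                    ┃  2        0   
                    ┃  3        0   
                   ┏━━━━━━━━━━━━━━━━
                   ┃ FormWidget     
                   ┠────────────────
                   ┃> Address:    [ 
                   ┃  Status:     [I
                   ┃  Plan:       ( 
                   ┃  Admin:      [x
                   ┃  Notify:     [x
                   ┃  Company:    [5
                   ┃  Theme:      (●
                   ┗━━━━━━━━━━━━━━━━


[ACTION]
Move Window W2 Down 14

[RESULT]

                    ┏━━━━━━━━━━━━━━━
                    ┃ Spreadsheet   
                    ┠───────────────
                    ┃A1:            
                    ┃       A       
                    ┃---------------
                    ┃  1      [0]   
                    ┃  2        0   
                    ┃  3        0   
                    ┗━━━━━━━━━━━━━━━
                   ┏━━━━━━━━━━━━━━━━
                   ┃ FormWidget     
                   ┠────────────────
                   ┃> Address:    [ 
                   ┃  Status:     [I
                   ┃  Plan:       ( 
                   ┃  Admin:      [x
                   ┃  Notify:     [x
                   ┃  Company:    [5
                   ┃  Theme:      (●


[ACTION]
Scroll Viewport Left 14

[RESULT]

                      ┏━━━━━━━━━━━━━
                      ┃ Spreadsheet 
                      ┠─────────────
                      ┃A1:          
                      ┃       A     
                      ┃-------------
                      ┃  1      [0] 
                      ┃  2        0 
                      ┃  3        0 
                      ┗━━━━━━━━━━━━━
                     ┏━━━━━━━━━━━━━━
                     ┃ FormWidget   
                     ┠──────────────
                     ┃> Address:    
                     ┃  Status:     
                     ┃  Plan:       
                     ┃  Admin:      
                     ┃  Notify:     
                     ┃  Company:    
                     ┃  Theme:      


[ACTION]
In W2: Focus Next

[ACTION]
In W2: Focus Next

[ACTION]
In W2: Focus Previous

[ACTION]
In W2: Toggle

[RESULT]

                      ┏━━━━━━━━━━━━━
                      ┃ Spreadsheet 
                      ┠─────────────
                      ┃A1:          
                      ┃       A     
                      ┃-------------
                      ┃  1      [0] 
                      ┃  2        0 
                      ┃  3        0 
                      ┗━━━━━━━━━━━━━
                     ┏━━━━━━━━━━━━━━
                     ┃ FormWidget   
                     ┠──────────────
                     ┃  Address:    
                     ┃> Status:     
                     ┃  Plan:       
                     ┃  Admin:      
                     ┃  Notify:     
                     ┃  Company:    
                     ┃  Theme:      


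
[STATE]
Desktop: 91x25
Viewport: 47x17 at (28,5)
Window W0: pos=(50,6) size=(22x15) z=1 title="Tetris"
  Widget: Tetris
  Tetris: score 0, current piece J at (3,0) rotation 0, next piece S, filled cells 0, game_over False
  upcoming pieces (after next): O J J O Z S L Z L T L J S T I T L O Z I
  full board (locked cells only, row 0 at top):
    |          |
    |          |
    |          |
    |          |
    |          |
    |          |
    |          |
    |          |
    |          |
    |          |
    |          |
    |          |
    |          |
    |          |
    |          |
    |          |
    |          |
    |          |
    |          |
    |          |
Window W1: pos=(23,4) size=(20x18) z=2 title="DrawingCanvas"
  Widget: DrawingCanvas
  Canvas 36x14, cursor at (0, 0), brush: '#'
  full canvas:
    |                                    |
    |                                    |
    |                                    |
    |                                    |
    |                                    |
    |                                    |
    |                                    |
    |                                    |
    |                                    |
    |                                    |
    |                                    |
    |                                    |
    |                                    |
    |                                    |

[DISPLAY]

wingCanvas    ┃                                
──────────────┨       ┏━━━━━━━━━━━━━━━━━━━━┓   
              ┃       ┃ Tetris             ┃   
              ┃       ┠────────────────────┨   
              ┃       ┃          │Next:    ┃   
              ┃       ┃          │ ░░      ┃   
              ┃       ┃          │░░       ┃   
              ┃       ┃          │         ┃   
              ┃       ┃          │         ┃   
              ┃       ┃          │         ┃   
              ┃       ┃          │Score:   ┃   
              ┃       ┃          │0        ┃   
              ┃       ┃          │         ┃   
              ┃       ┃          │         ┃   
              ┃       ┃          │         ┃   
              ┃       ┗━━━━━━━━━━━━━━━━━━━━┛   
━━━━━━━━━━━━━━┛                                


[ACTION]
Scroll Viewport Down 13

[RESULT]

              ┃       ┠────────────────────┨   
              ┃       ┃          │Next:    ┃   
              ┃       ┃          │ ░░      ┃   
              ┃       ┃          │░░       ┃   
              ┃       ┃          │         ┃   
              ┃       ┃          │         ┃   
              ┃       ┃          │         ┃   
              ┃       ┃          │Score:   ┃   
              ┃       ┃          │0        ┃   
              ┃       ┃          │         ┃   
              ┃       ┃          │         ┃   
              ┃       ┃          │         ┃   
              ┃       ┗━━━━━━━━━━━━━━━━━━━━┛   
━━━━━━━━━━━━━━┛                                
                                               
                                               
                                               


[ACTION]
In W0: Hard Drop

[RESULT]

              ┃       ┠────────────────────┨   
              ┃       ┃          │Next:    ┃   
              ┃       ┃          │▓▓       ┃   
              ┃       ┃          │▓▓       ┃   
              ┃       ┃          │         ┃   
              ┃       ┃          │         ┃   
              ┃       ┃          │         ┃   
              ┃       ┃          │Score:   ┃   
              ┃       ┃          │0        ┃   
              ┃       ┃          │         ┃   
              ┃       ┃   █      │         ┃   
              ┃       ┃   ███    │         ┃   
              ┃       ┗━━━━━━━━━━━━━━━━━━━━┛   
━━━━━━━━━━━━━━┛                                
                                               
                                               
                                               


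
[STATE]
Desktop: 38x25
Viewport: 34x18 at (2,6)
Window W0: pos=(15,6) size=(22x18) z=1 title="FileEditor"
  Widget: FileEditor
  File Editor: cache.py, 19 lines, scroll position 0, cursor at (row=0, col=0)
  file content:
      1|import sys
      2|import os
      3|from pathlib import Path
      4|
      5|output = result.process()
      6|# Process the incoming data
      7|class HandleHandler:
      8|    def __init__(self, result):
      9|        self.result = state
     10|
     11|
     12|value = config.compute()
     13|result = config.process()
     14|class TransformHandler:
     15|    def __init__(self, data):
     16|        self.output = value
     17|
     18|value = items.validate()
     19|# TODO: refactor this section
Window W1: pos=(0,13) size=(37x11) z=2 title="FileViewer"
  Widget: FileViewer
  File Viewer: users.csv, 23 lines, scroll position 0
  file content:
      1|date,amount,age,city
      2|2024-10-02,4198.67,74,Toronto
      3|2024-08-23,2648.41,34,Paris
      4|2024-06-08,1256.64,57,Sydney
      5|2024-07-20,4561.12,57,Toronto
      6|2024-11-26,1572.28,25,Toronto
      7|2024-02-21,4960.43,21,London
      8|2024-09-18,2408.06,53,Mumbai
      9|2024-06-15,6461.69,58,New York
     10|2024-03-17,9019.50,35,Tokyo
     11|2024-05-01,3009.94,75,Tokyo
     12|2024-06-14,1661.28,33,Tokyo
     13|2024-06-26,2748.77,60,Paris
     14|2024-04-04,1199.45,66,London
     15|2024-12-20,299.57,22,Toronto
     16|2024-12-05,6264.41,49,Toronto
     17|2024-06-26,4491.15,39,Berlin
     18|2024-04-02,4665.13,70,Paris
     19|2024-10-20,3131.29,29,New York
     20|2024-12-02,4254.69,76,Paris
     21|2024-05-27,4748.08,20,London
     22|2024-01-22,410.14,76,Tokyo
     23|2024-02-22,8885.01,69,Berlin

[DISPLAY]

             ┏━━━━━━━━━━━━━━━━━━━━
             ┃ FileEditor         
             ┠────────────────────
             ┃█mport sys         ▲
             ┃import os          █
             ┃from pathlib import░
             ┃                   ░
━━━━━━━━━━━━━━━━━━━━━━━━━━━━━━━━━━
FileViewer                        
──────────────────────────────────
ate,amount,age,city              ▲
024-10-02,4198.67,74,Toronto     █
024-08-23,2648.41,34,Paris       ░
024-06-08,1256.64,57,Sydney      ░
024-07-20,4561.12,57,Toronto     ░
024-11-26,1572.28,25,Toronto     ░
024-02-21,4960.43,21,London      ▼
━━━━━━━━━━━━━━━━━━━━━━━━━━━━━━━━━━


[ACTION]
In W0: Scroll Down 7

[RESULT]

             ┏━━━━━━━━━━━━━━━━━━━━
             ┃ FileEditor         
             ┠────────────────────
             ┃# Process the incom▲
             ┃class HandleHandler░
             ┃    def __init__(se░
             ┃        self.result░
━━━━━━━━━━━━━━━━━━━━━━━━━━━━━━━━━━
FileViewer                        
──────────────────────────────────
ate,amount,age,city              ▲
024-10-02,4198.67,74,Toronto     █
024-08-23,2648.41,34,Paris       ░
024-06-08,1256.64,57,Sydney      ░
024-07-20,4561.12,57,Toronto     ░
024-11-26,1572.28,25,Toronto     ░
024-02-21,4960.43,21,London      ▼
━━━━━━━━━━━━━━━━━━━━━━━━━━━━━━━━━━


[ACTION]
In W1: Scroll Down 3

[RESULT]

             ┏━━━━━━━━━━━━━━━━━━━━
             ┃ FileEditor         
             ┠────────────────────
             ┃# Process the incom▲
             ┃class HandleHandler░
             ┃    def __init__(se░
             ┃        self.result░
━━━━━━━━━━━━━━━━━━━━━━━━━━━━━━━━━━
FileViewer                        
──────────────────────────────────
024-06-08,1256.64,57,Sydney      ▲
024-07-20,4561.12,57,Toronto     █
024-11-26,1572.28,25,Toronto     ░
024-02-21,4960.43,21,London      ░
024-09-18,2408.06,53,Mumbai      ░
024-06-15,6461.69,58,New York    ░
024-03-17,9019.50,35,Tokyo       ▼
━━━━━━━━━━━━━━━━━━━━━━━━━━━━━━━━━━


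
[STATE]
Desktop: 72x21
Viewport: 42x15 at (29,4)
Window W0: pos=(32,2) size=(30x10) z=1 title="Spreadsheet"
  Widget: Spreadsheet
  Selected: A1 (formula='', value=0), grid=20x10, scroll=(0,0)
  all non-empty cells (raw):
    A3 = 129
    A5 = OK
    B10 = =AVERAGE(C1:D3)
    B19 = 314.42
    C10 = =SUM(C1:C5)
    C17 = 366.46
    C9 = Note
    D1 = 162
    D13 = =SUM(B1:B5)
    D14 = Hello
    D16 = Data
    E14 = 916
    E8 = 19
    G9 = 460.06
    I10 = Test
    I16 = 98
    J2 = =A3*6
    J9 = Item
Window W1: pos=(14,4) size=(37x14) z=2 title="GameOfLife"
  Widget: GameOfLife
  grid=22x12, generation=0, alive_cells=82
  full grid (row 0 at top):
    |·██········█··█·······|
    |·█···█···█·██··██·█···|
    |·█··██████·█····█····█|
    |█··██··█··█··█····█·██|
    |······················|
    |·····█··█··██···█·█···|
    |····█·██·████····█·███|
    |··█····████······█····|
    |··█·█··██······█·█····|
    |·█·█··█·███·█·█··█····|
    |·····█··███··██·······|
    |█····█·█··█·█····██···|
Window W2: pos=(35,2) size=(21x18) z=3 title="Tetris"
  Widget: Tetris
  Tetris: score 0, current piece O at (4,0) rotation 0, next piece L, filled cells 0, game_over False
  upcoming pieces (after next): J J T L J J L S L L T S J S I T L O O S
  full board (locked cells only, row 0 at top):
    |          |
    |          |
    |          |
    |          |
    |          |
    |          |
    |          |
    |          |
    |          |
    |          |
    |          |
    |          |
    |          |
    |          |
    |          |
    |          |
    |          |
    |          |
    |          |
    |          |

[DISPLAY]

━━━━━━┠───────────────────┨─────┨         
      ┃          │Next:   ┃     ┃         
──────┃          │  ▒     ┃C    ┃         
      ┃          │▒▒▒     ┃-----┃         
·██·█·┃          │        ┃    0┃         
··█···┃          │        ┃    0┃         
····█·┃          │        ┃    0┃         
······┃          │Score:  ┃━━━━━┛         
··█·█·┃          │0       ┃               
···█·█┃          │        ┃               
···█··┃          │        ┃               
·█·█··┃          │        ┃               
█··█··┃          │        ┃               
━━━━━━┃          │        ┃               
      ┃          │        ┃               


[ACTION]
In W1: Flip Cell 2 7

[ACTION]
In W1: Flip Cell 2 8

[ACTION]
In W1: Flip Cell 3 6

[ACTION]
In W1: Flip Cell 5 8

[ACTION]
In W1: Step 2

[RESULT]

━━━━━━┠───────────────────┨─────┨         
      ┃          │Next:   ┃     ┃         
──────┃          │  ▒     ┃C    ┃         
      ┃          │▒▒▒     ┃-----┃         
█··█··┃          │        ┃    0┃         
·█·█·█┃          │        ┃    0┃         
··█·█·┃          │        ┃    0┃         
···█··┃          │Score:  ┃━━━━━┛         
······┃          │0       ┃               
··█···┃          │        ┃               
······┃          │        ┃               
·█·██·┃          │        ┃               
███···┃          │        ┃               
━━━━━━┃          │        ┃               
      ┃          │        ┃               


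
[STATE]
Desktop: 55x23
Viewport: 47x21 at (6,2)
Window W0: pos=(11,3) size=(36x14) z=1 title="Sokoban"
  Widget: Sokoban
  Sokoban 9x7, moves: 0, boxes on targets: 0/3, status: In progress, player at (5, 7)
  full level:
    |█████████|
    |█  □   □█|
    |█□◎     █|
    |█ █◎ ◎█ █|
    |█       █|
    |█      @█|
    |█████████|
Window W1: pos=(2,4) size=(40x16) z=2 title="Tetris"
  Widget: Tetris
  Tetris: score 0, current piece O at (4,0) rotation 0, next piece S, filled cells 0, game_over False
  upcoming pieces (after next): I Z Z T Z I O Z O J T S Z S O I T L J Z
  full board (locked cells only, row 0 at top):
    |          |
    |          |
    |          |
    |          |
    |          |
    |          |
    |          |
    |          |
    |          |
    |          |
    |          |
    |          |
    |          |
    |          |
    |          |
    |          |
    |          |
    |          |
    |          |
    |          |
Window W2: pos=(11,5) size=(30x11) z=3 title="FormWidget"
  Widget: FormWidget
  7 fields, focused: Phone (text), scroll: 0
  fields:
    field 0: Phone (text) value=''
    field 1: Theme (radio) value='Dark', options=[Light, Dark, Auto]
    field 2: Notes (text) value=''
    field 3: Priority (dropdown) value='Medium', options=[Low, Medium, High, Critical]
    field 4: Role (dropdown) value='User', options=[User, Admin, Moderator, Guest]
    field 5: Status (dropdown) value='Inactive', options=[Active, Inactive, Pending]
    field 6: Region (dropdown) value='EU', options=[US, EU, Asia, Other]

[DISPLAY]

                                               
     ┏━━━━━━━━━━━━━━━━━━━━━━━━━━━━━━━━━━┓      
━━━━━━━━━━━━━━━━━━━━━━━━━━━━━━━━━━━┓    ┃      
tris ┏━━━━━━━━━━━━━━━━━━━━━━━━━━━━┓┃────┨      
─────┃ FormWidget                 ┃┨    ┃      
     ┠────────────────────────────┨┃    ┃      
     ┃> Phone:      [            ]┃┃    ┃      
     ┃  Theme:      ( ) Light  (●)┃┃    ┃      
     ┃  Notes:      [            ]┃┃    ┃      
     ┃  Priority:   [Medium     ▼]┃┃    ┃      
     ┃  Role:       [User       ▼]┃┃    ┃      
     ┃  Status:     [Inactive   ▼]┃┃    ┃      
     ┃  Region:     [EU         ▼]┃┃    ┃      
     ┗━━━━━━━━━━━━━━━━━━━━━━━━━━━━┛┃    ┃      
       │                           ┃━━━━┛      
       │                           ┃           
       │                           ┃           
━━━━━━━━━━━━━━━━━━━━━━━━━━━━━━━━━━━┛           
                                               
                                               
                                               


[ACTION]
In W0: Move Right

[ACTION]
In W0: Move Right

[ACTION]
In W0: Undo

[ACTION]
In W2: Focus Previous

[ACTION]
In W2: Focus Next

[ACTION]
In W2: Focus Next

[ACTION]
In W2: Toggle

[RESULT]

                                               
     ┏━━━━━━━━━━━━━━━━━━━━━━━━━━━━━━━━━━┓      
━━━━━━━━━━━━━━━━━━━━━━━━━━━━━━━━━━━┓    ┃      
tris ┏━━━━━━━━━━━━━━━━━━━━━━━━━━━━┓┃────┨      
─────┃ FormWidget                 ┃┨    ┃      
     ┠────────────────────────────┨┃    ┃      
     ┃  Phone:      [            ]┃┃    ┃      
     ┃> Theme:      ( ) Light  (●)┃┃    ┃      
     ┃  Notes:      [            ]┃┃    ┃      
     ┃  Priority:   [Medium     ▼]┃┃    ┃      
     ┃  Role:       [User       ▼]┃┃    ┃      
     ┃  Status:     [Inactive   ▼]┃┃    ┃      
     ┃  Region:     [EU         ▼]┃┃    ┃      
     ┗━━━━━━━━━━━━━━━━━━━━━━━━━━━━┛┃    ┃      
       │                           ┃━━━━┛      
       │                           ┃           
       │                           ┃           
━━━━━━━━━━━━━━━━━━━━━━━━━━━━━━━━━━━┛           
                                               
                                               
                                               


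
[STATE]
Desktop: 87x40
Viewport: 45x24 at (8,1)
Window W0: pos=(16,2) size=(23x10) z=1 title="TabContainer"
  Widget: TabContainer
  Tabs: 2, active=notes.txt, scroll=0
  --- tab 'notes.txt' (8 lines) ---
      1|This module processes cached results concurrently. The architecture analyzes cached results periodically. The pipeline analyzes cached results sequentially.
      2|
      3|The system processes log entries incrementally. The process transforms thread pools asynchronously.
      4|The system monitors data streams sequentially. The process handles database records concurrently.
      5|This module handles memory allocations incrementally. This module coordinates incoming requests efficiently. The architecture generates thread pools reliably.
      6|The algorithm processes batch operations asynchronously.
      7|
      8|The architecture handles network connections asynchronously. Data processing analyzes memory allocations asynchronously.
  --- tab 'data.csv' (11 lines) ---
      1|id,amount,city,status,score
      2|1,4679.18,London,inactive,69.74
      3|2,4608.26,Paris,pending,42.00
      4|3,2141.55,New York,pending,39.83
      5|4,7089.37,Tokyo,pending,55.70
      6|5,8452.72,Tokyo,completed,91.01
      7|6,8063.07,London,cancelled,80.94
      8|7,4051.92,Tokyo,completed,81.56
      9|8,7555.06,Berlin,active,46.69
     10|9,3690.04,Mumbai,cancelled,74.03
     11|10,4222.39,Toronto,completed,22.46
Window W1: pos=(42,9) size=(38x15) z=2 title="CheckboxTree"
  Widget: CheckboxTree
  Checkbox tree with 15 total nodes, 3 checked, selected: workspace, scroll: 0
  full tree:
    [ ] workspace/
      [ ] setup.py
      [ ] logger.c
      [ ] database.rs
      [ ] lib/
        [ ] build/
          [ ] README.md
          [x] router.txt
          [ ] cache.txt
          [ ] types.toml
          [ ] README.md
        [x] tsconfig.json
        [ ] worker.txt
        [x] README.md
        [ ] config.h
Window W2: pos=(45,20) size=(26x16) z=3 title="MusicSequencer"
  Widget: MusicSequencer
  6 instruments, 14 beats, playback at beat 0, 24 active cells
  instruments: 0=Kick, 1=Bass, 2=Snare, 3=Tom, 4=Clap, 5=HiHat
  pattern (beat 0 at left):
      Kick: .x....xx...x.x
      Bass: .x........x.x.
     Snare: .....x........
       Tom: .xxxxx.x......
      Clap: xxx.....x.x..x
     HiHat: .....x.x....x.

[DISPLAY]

                                             
        ┏━━━━━━━━━━━━━━━━━━━━━┓              
        ┃ TabContainer        ┃              
        ┠─────────────────────┨              
        ┃[notes.txt]│ data.csv┃              
        ┃─────────────────────┃              
        ┃This module processes┃              
        ┃                     ┃              
        ┃The system processes ┃   ┏━━━━━━━━━━
        ┃The system monitors d┃   ┃ CheckboxT
        ┗━━━━━━━━━━━━━━━━━━━━━┛   ┠──────────
                                  ┃>[-] works
                                  ┃   [ ] set
                                  ┃   [ ] log
                                  ┃   [ ] dat
                                  ┃   [-] lib
                                  ┃     [-] b
                                  ┃       [ ]
                                  ┃       [x]
                                  ┃  ┏━━━━━━━
                                  ┃  ┃ MusicS
                                  ┃  ┠───────
                                  ┗━━┃      ▼
                                     ┃  Kick·


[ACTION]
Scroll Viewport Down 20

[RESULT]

                                  ┃   [-] lib
                                  ┃     [-] b
                                  ┃       [ ]
                                  ┃       [x]
                                  ┃  ┏━━━━━━━
                                  ┃  ┃ MusicS
                                  ┃  ┠───────
                                  ┗━━┃      ▼
                                     ┃  Kick·
                                     ┃  Bass·
                                     ┃ Snare·
                                     ┃   Tom·
                                     ┃  Clap█
                                     ┃ HiHat·
                                     ┃       
                                     ┃       
                                     ┃       
                                     ┃       
                                     ┃       
                                     ┗━━━━━━━
                                             
                                             
                                             
                                             


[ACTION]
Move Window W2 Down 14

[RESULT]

                                  ┃   [-] lib
                                  ┃     [-] b
                                  ┃       [ ]
                                  ┃       [x]
                                  ┃       [ ]
                                  ┃       [ ]
                                  ┃       [ ]
                                  ┗━━━━━━━━━━
                                     ┏━━━━━━━
                                     ┃ MusicS
                                     ┠───────
                                     ┃      ▼
                                     ┃  Kick·
                                     ┃  Bass·
                                     ┃ Snare·
                                     ┃   Tom·
                                     ┃  Clap█
                                     ┃ HiHat·
                                     ┃       
                                     ┃       
                                     ┃       
                                     ┃       
                                     ┃       
                                     ┗━━━━━━━


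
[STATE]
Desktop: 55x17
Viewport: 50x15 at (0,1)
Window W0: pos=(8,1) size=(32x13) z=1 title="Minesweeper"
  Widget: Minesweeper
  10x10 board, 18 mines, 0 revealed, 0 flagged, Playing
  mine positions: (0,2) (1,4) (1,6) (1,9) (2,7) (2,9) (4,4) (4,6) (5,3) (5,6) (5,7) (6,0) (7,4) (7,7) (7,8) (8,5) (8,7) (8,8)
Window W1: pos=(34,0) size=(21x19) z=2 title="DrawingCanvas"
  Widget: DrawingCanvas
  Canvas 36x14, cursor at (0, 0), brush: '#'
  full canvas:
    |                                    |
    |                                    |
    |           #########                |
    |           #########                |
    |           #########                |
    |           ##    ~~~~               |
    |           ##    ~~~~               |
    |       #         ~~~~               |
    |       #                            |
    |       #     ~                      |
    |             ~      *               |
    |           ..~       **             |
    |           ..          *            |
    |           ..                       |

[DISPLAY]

        ┏━━━━━━━━━━━━━━━━━━━━━━━━━┃ DrawingCanvas 
        ┃ Minesweeper             ┠───────────────
        ┠─────────────────────────┃+              
        ┃■■■■■■■■■■               ┃               
        ┃■■■■■■■■■■               ┃           ####
        ┃■■■■■■■■■■               ┃           ####
        ┃■■■■■■■■■■               ┃           ####
        ┃■■■■■■■■■■               ┃           ##  
        ┃■■■■■■■■■■               ┃           ##  
        ┃■■■■■■■■■■               ┃       #       
        ┃■■■■■■■■■■               ┃       #       
        ┃■■■■■■■■■■               ┃       #     ~ 
        ┗━━━━━━━━━━━━━━━━━━━━━━━━━┃             ~ 
                                  ┃           ..~ 
                                  ┃           ..  


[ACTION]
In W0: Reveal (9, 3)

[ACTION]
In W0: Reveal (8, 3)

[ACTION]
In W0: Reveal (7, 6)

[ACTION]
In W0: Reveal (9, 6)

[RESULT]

        ┏━━━━━━━━━━━━━━━━━━━━━━━━━┃ DrawingCanvas 
        ┃ Minesweeper             ┠───────────────
        ┠─────────────────────────┃+              
        ┃■■■■■■■■■■               ┃               
        ┃■■■■■■■■■■               ┃           ####
        ┃■■■■■■■■■■               ┃           ####
        ┃■■■■■■■■■■               ┃           ####
        ┃■■■■■■■■■■               ┃           ##  
        ┃■■■■■■■■■■               ┃           ##  
        ┃■112■■■■■■               ┃       #       
        ┃11 1■■3■■■               ┃       #       
        ┃   12■■■■■               ┃       #     ~ 
        ┗━━━━━━━━━━━━━━━━━━━━━━━━━┃             ~ 
                                  ┃           ..~ 
                                  ┃           ..  


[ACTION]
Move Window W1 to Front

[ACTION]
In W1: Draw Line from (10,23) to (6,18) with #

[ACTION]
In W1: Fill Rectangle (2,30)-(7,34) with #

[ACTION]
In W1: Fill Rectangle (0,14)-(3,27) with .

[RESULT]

        ┏━━━━━━━━━━━━━━━━━━━━━━━━━┃ DrawingCanvas 
        ┃ Minesweeper             ┠───────────────
        ┠─────────────────────────┃+             .
        ┃■■■■■■■■■■               ┃              .
        ┃■■■■■■■■■■               ┃           ###.
        ┃■■■■■■■■■■               ┃           ###.
        ┃■■■■■■■■■■               ┃           ####
        ┃■■■■■■■■■■               ┃           ##  
        ┃■■■■■■■■■■               ┃           ##  
        ┃■112■■■■■■               ┃       #       
        ┃11 1■■3■■■               ┃       #       
        ┃   12■■■■■               ┃       #     ~ 
        ┗━━━━━━━━━━━━━━━━━━━━━━━━━┃             ~ 
                                  ┃           ..~ 
                                  ┃           ..  


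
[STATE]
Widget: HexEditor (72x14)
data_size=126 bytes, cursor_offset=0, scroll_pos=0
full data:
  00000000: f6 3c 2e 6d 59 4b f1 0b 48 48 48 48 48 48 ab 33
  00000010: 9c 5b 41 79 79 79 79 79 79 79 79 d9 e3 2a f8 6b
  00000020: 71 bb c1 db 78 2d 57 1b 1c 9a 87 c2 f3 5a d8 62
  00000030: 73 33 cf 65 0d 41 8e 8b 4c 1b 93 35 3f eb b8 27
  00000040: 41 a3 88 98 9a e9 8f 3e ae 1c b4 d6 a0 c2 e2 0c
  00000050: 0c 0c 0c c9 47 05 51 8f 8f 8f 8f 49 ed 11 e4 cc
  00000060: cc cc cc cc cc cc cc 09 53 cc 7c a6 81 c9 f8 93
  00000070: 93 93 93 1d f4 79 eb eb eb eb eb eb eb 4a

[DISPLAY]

00000000  F6 3c 2e 6d 59 4b f1 0b  48 48 48 48 48 48 ab 33  |.<.mYK..HHH
00000010  9c 5b 41 79 79 79 79 79  79 79 79 d9 e3 2a f8 6b  |.[Ayyyyyyyy
00000020  71 bb c1 db 78 2d 57 1b  1c 9a 87 c2 f3 5a d8 62  |q...x-W....
00000030  73 33 cf 65 0d 41 8e 8b  4c 1b 93 35 3f eb b8 27  |s3.e.A..L..
00000040  41 a3 88 98 9a e9 8f 3e  ae 1c b4 d6 a0 c2 e2 0c  |A......>...
00000050  0c 0c 0c c9 47 05 51 8f  8f 8f 8f 49 ed 11 e4 cc  |....G.Q....
00000060  cc cc cc cc cc cc cc 09  53 cc 7c a6 81 c9 f8 93  |........S.|
00000070  93 93 93 1d f4 79 eb eb  eb eb eb eb eb 4a        |.....y.....
                                                                        
                                                                        
                                                                        
                                                                        
                                                                        
                                                                        


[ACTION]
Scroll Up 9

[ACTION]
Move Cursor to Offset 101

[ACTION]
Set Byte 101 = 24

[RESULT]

00000000  f6 3c 2e 6d 59 4b f1 0b  48 48 48 48 48 48 ab 33  |.<.mYK..HHH
00000010  9c 5b 41 79 79 79 79 79  79 79 79 d9 e3 2a f8 6b  |.[Ayyyyyyyy
00000020  71 bb c1 db 78 2d 57 1b  1c 9a 87 c2 f3 5a d8 62  |q...x-W....
00000030  73 33 cf 65 0d 41 8e 8b  4c 1b 93 35 3f eb b8 27  |s3.e.A..L..
00000040  41 a3 88 98 9a e9 8f 3e  ae 1c b4 d6 a0 c2 e2 0c  |A......>...
00000050  0c 0c 0c c9 47 05 51 8f  8f 8f 8f 49 ed 11 e4 cc  |....G.Q....
00000060  cc cc cc cc cc 24 cc 09  53 cc 7c a6 81 c9 f8 93  |.....$..S.|
00000070  93 93 93 1d f4 79 eb eb  eb eb eb eb eb 4a        |.....y.....
                                                                        
                                                                        
                                                                        
                                                                        
                                                                        
                                                                        


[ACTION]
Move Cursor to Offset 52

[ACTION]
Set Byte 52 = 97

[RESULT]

00000000  f6 3c 2e 6d 59 4b f1 0b  48 48 48 48 48 48 ab 33  |.<.mYK..HHH
00000010  9c 5b 41 79 79 79 79 79  79 79 79 d9 e3 2a f8 6b  |.[Ayyyyyyyy
00000020  71 bb c1 db 78 2d 57 1b  1c 9a 87 c2 f3 5a d8 62  |q...x-W....
00000030  73 33 cf 65 97 41 8e 8b  4c 1b 93 35 3f eb b8 27  |s3.e.A..L..
00000040  41 a3 88 98 9a e9 8f 3e  ae 1c b4 d6 a0 c2 e2 0c  |A......>...
00000050  0c 0c 0c c9 47 05 51 8f  8f 8f 8f 49 ed 11 e4 cc  |....G.Q....
00000060  cc cc cc cc cc 24 cc 09  53 cc 7c a6 81 c9 f8 93  |.....$..S.|
00000070  93 93 93 1d f4 79 eb eb  eb eb eb eb eb 4a        |.....y.....
                                                                        
                                                                        
                                                                        
                                                                        
                                                                        
                                                                        
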